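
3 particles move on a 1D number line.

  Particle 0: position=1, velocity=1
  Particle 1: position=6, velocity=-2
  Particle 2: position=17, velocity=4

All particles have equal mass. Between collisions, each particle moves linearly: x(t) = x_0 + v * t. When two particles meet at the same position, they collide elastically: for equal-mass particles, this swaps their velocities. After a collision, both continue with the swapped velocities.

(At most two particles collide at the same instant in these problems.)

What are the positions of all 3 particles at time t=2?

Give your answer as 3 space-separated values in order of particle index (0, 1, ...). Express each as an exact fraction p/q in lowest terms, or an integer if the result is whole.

Collision at t=5/3: particles 0 and 1 swap velocities; positions: p0=8/3 p1=8/3 p2=71/3; velocities now: v0=-2 v1=1 v2=4
Advance to t=2 (no further collisions before then); velocities: v0=-2 v1=1 v2=4; positions = 2 3 25

Answer: 2 3 25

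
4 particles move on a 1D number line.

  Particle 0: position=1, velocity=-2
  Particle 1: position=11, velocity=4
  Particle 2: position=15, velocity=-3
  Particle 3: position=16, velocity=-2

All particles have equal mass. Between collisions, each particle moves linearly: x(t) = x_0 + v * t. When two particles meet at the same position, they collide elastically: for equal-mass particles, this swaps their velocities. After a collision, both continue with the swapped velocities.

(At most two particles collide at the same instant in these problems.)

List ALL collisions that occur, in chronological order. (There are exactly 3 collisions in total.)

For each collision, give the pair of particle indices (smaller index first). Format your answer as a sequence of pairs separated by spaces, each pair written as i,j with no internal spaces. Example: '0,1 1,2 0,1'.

Collision at t=4/7: particles 1 and 2 swap velocities; positions: p0=-1/7 p1=93/7 p2=93/7 p3=104/7; velocities now: v0=-2 v1=-3 v2=4 v3=-2
Collision at t=5/6: particles 2 and 3 swap velocities; positions: p0=-2/3 p1=25/2 p2=43/3 p3=43/3; velocities now: v0=-2 v1=-3 v2=-2 v3=4
Collision at t=14: particles 0 and 1 swap velocities; positions: p0=-27 p1=-27 p2=-12 p3=67; velocities now: v0=-3 v1=-2 v2=-2 v3=4

Answer: 1,2 2,3 0,1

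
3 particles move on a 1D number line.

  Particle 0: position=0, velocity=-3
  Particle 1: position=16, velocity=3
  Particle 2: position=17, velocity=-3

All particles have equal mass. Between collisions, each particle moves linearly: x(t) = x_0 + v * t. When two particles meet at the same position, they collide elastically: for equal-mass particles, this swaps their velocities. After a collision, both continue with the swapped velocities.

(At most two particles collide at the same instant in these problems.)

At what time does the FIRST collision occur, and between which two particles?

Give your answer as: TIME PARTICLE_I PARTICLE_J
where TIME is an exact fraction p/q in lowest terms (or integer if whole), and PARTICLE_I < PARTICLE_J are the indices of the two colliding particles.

Answer: 1/6 1 2

Derivation:
Pair (0,1): pos 0,16 vel -3,3 -> not approaching (rel speed -6 <= 0)
Pair (1,2): pos 16,17 vel 3,-3 -> gap=1, closing at 6/unit, collide at t=1/6
Earliest collision: t=1/6 between 1 and 2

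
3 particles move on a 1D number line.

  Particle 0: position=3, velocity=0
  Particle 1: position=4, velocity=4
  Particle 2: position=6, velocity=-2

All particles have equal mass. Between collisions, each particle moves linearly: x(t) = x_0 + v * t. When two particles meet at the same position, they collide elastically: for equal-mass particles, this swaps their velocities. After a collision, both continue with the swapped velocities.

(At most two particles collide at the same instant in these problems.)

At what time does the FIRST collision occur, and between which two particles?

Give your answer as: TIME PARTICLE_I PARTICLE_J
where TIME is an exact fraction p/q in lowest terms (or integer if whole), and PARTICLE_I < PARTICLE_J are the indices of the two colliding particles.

Pair (0,1): pos 3,4 vel 0,4 -> not approaching (rel speed -4 <= 0)
Pair (1,2): pos 4,6 vel 4,-2 -> gap=2, closing at 6/unit, collide at t=1/3
Earliest collision: t=1/3 between 1 and 2

Answer: 1/3 1 2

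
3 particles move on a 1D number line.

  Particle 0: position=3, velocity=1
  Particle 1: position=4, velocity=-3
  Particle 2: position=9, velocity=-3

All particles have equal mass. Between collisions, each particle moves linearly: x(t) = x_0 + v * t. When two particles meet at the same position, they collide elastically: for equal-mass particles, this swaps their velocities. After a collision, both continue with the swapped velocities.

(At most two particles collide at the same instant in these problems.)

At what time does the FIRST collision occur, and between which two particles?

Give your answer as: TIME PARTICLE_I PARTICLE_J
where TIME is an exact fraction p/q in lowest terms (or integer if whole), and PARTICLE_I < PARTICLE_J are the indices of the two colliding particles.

Pair (0,1): pos 3,4 vel 1,-3 -> gap=1, closing at 4/unit, collide at t=1/4
Pair (1,2): pos 4,9 vel -3,-3 -> not approaching (rel speed 0 <= 0)
Earliest collision: t=1/4 between 0 and 1

Answer: 1/4 0 1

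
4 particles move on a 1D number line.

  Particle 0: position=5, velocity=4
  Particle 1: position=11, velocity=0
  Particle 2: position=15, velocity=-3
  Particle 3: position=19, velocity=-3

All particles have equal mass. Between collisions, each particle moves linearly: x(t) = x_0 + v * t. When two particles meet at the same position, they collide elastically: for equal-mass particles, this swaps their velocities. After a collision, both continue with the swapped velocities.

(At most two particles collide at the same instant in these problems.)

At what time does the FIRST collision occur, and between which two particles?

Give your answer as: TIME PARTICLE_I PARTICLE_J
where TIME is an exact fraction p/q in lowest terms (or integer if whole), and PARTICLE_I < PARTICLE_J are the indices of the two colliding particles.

Answer: 4/3 1 2

Derivation:
Pair (0,1): pos 5,11 vel 4,0 -> gap=6, closing at 4/unit, collide at t=3/2
Pair (1,2): pos 11,15 vel 0,-3 -> gap=4, closing at 3/unit, collide at t=4/3
Pair (2,3): pos 15,19 vel -3,-3 -> not approaching (rel speed 0 <= 0)
Earliest collision: t=4/3 between 1 and 2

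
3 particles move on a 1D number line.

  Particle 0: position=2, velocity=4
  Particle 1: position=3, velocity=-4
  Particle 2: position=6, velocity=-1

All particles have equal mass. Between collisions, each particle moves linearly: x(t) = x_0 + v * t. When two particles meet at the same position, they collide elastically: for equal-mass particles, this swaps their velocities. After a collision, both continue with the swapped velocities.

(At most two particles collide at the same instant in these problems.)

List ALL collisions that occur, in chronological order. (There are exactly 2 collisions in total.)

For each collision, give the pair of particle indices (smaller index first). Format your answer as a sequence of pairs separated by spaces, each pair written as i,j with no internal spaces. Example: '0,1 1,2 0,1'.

Collision at t=1/8: particles 0 and 1 swap velocities; positions: p0=5/2 p1=5/2 p2=47/8; velocities now: v0=-4 v1=4 v2=-1
Collision at t=4/5: particles 1 and 2 swap velocities; positions: p0=-1/5 p1=26/5 p2=26/5; velocities now: v0=-4 v1=-1 v2=4

Answer: 0,1 1,2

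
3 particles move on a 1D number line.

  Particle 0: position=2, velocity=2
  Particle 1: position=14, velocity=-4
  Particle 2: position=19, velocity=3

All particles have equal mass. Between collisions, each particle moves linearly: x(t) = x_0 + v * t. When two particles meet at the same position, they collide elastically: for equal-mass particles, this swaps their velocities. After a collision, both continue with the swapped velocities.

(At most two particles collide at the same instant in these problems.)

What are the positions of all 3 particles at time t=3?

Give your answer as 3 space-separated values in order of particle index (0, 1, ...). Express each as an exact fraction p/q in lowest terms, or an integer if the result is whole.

Collision at t=2: particles 0 and 1 swap velocities; positions: p0=6 p1=6 p2=25; velocities now: v0=-4 v1=2 v2=3
Advance to t=3 (no further collisions before then); velocities: v0=-4 v1=2 v2=3; positions = 2 8 28

Answer: 2 8 28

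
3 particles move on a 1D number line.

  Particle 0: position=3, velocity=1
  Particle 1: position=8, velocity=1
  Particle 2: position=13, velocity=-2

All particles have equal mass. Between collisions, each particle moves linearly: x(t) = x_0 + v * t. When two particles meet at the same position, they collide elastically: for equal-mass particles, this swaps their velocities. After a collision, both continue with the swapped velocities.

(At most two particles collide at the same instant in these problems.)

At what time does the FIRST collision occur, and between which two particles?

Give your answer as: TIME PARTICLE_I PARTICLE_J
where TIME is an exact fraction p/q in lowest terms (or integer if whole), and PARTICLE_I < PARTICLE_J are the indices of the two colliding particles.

Answer: 5/3 1 2

Derivation:
Pair (0,1): pos 3,8 vel 1,1 -> not approaching (rel speed 0 <= 0)
Pair (1,2): pos 8,13 vel 1,-2 -> gap=5, closing at 3/unit, collide at t=5/3
Earliest collision: t=5/3 between 1 and 2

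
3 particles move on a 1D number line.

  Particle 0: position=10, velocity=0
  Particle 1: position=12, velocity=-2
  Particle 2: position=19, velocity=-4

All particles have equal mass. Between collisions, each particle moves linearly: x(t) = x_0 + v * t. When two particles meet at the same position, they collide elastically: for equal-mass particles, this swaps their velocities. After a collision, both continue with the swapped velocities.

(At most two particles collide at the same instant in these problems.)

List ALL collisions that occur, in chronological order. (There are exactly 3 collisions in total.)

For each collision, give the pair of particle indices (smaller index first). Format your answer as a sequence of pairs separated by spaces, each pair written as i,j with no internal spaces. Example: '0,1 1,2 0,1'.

Collision at t=1: particles 0 and 1 swap velocities; positions: p0=10 p1=10 p2=15; velocities now: v0=-2 v1=0 v2=-4
Collision at t=9/4: particles 1 and 2 swap velocities; positions: p0=15/2 p1=10 p2=10; velocities now: v0=-2 v1=-4 v2=0
Collision at t=7/2: particles 0 and 1 swap velocities; positions: p0=5 p1=5 p2=10; velocities now: v0=-4 v1=-2 v2=0

Answer: 0,1 1,2 0,1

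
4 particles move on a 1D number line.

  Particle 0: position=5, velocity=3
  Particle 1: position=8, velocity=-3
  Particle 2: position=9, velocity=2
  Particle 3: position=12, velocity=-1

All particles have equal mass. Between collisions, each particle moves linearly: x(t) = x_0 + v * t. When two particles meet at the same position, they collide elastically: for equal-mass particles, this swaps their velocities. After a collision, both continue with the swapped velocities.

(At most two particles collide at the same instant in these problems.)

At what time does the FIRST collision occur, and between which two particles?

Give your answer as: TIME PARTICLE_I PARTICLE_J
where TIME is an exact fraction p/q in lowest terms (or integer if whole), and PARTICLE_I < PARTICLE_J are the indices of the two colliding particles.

Answer: 1/2 0 1

Derivation:
Pair (0,1): pos 5,8 vel 3,-3 -> gap=3, closing at 6/unit, collide at t=1/2
Pair (1,2): pos 8,9 vel -3,2 -> not approaching (rel speed -5 <= 0)
Pair (2,3): pos 9,12 vel 2,-1 -> gap=3, closing at 3/unit, collide at t=1
Earliest collision: t=1/2 between 0 and 1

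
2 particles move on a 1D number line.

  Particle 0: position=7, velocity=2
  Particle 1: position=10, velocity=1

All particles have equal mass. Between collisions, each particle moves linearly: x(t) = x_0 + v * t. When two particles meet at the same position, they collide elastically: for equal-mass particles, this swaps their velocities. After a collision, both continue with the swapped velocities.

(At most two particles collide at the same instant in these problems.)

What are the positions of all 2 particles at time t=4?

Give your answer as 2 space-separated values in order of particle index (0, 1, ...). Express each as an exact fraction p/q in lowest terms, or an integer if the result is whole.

Collision at t=3: particles 0 and 1 swap velocities; positions: p0=13 p1=13; velocities now: v0=1 v1=2
Advance to t=4 (no further collisions before then); velocities: v0=1 v1=2; positions = 14 15

Answer: 14 15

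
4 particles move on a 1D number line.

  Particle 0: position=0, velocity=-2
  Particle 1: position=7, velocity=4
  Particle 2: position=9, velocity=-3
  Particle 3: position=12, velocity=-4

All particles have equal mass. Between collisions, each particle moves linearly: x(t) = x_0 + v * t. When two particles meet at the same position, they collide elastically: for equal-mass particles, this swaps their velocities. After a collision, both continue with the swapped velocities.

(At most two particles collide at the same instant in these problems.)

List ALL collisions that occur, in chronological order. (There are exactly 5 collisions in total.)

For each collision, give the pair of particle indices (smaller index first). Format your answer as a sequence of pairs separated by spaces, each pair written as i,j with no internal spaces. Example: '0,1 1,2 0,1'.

Answer: 1,2 2,3 1,2 0,1 1,2

Derivation:
Collision at t=2/7: particles 1 and 2 swap velocities; positions: p0=-4/7 p1=57/7 p2=57/7 p3=76/7; velocities now: v0=-2 v1=-3 v2=4 v3=-4
Collision at t=5/8: particles 2 and 3 swap velocities; positions: p0=-5/4 p1=57/8 p2=19/2 p3=19/2; velocities now: v0=-2 v1=-3 v2=-4 v3=4
Collision at t=3: particles 1 and 2 swap velocities; positions: p0=-6 p1=0 p2=0 p3=19; velocities now: v0=-2 v1=-4 v2=-3 v3=4
Collision at t=6: particles 0 and 1 swap velocities; positions: p0=-12 p1=-12 p2=-9 p3=31; velocities now: v0=-4 v1=-2 v2=-3 v3=4
Collision at t=9: particles 1 and 2 swap velocities; positions: p0=-24 p1=-18 p2=-18 p3=43; velocities now: v0=-4 v1=-3 v2=-2 v3=4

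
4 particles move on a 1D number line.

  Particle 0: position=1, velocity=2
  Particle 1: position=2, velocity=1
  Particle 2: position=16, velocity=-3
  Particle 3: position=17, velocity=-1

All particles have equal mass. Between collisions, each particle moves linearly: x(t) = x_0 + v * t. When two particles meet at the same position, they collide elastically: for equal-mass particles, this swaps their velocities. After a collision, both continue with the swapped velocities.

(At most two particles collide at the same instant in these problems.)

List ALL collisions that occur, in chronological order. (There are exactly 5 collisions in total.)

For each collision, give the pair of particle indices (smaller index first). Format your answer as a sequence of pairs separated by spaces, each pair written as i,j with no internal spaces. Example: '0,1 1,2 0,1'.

Answer: 0,1 1,2 0,1 2,3 1,2

Derivation:
Collision at t=1: particles 0 and 1 swap velocities; positions: p0=3 p1=3 p2=13 p3=16; velocities now: v0=1 v1=2 v2=-3 v3=-1
Collision at t=3: particles 1 and 2 swap velocities; positions: p0=5 p1=7 p2=7 p3=14; velocities now: v0=1 v1=-3 v2=2 v3=-1
Collision at t=7/2: particles 0 and 1 swap velocities; positions: p0=11/2 p1=11/2 p2=8 p3=27/2; velocities now: v0=-3 v1=1 v2=2 v3=-1
Collision at t=16/3: particles 2 and 3 swap velocities; positions: p0=0 p1=22/3 p2=35/3 p3=35/3; velocities now: v0=-3 v1=1 v2=-1 v3=2
Collision at t=15/2: particles 1 and 2 swap velocities; positions: p0=-13/2 p1=19/2 p2=19/2 p3=16; velocities now: v0=-3 v1=-1 v2=1 v3=2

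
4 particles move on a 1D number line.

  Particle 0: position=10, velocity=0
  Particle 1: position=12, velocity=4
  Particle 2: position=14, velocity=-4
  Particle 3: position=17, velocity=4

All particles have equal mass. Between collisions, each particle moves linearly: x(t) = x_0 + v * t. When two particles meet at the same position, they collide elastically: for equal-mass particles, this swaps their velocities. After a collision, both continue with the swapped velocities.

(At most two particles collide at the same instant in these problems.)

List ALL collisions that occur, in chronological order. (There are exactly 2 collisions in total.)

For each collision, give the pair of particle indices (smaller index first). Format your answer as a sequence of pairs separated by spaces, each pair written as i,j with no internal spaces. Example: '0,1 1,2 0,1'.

Answer: 1,2 0,1

Derivation:
Collision at t=1/4: particles 1 and 2 swap velocities; positions: p0=10 p1=13 p2=13 p3=18; velocities now: v0=0 v1=-4 v2=4 v3=4
Collision at t=1: particles 0 and 1 swap velocities; positions: p0=10 p1=10 p2=16 p3=21; velocities now: v0=-4 v1=0 v2=4 v3=4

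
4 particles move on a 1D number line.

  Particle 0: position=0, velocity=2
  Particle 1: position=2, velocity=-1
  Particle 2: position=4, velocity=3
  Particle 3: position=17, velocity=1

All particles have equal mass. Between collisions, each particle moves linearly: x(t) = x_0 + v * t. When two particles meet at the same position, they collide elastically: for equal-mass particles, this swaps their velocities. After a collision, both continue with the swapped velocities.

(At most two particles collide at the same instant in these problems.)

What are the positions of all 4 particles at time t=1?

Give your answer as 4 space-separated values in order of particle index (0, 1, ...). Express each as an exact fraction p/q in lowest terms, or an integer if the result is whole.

Answer: 1 2 7 18

Derivation:
Collision at t=2/3: particles 0 and 1 swap velocities; positions: p0=4/3 p1=4/3 p2=6 p3=53/3; velocities now: v0=-1 v1=2 v2=3 v3=1
Advance to t=1 (no further collisions before then); velocities: v0=-1 v1=2 v2=3 v3=1; positions = 1 2 7 18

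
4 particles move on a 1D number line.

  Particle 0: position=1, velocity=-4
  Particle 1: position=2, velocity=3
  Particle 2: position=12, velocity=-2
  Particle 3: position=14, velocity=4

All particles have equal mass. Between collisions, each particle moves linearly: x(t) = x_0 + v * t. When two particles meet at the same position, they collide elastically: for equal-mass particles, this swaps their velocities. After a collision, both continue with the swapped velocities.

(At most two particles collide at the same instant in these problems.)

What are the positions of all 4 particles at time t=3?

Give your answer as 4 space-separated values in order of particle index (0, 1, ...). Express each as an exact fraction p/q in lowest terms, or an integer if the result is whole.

Answer: -11 6 11 26

Derivation:
Collision at t=2: particles 1 and 2 swap velocities; positions: p0=-7 p1=8 p2=8 p3=22; velocities now: v0=-4 v1=-2 v2=3 v3=4
Advance to t=3 (no further collisions before then); velocities: v0=-4 v1=-2 v2=3 v3=4; positions = -11 6 11 26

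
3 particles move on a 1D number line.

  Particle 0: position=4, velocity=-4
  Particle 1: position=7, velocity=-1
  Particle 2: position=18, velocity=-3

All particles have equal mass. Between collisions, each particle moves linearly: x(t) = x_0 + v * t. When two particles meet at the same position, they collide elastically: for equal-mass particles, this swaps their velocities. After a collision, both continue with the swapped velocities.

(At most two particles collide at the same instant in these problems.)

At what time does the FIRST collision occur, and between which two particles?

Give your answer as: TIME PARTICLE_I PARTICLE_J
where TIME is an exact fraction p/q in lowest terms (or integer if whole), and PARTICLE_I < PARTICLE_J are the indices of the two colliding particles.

Pair (0,1): pos 4,7 vel -4,-1 -> not approaching (rel speed -3 <= 0)
Pair (1,2): pos 7,18 vel -1,-3 -> gap=11, closing at 2/unit, collide at t=11/2
Earliest collision: t=11/2 between 1 and 2

Answer: 11/2 1 2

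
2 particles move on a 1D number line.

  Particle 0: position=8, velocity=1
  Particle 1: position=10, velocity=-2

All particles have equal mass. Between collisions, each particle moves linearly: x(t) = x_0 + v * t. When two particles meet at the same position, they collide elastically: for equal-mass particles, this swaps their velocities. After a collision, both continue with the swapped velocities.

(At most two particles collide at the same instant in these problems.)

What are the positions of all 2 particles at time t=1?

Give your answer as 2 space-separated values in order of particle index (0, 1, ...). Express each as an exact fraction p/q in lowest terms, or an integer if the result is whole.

Collision at t=2/3: particles 0 and 1 swap velocities; positions: p0=26/3 p1=26/3; velocities now: v0=-2 v1=1
Advance to t=1 (no further collisions before then); velocities: v0=-2 v1=1; positions = 8 9

Answer: 8 9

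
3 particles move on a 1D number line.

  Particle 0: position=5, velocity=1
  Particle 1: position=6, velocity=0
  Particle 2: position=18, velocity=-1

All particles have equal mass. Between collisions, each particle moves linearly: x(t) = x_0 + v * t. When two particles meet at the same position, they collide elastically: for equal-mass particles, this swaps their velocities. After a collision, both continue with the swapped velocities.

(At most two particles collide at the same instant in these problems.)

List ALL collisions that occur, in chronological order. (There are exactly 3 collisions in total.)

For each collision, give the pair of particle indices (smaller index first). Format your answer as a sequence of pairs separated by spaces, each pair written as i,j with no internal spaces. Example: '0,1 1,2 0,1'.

Collision at t=1: particles 0 and 1 swap velocities; positions: p0=6 p1=6 p2=17; velocities now: v0=0 v1=1 v2=-1
Collision at t=13/2: particles 1 and 2 swap velocities; positions: p0=6 p1=23/2 p2=23/2; velocities now: v0=0 v1=-1 v2=1
Collision at t=12: particles 0 and 1 swap velocities; positions: p0=6 p1=6 p2=17; velocities now: v0=-1 v1=0 v2=1

Answer: 0,1 1,2 0,1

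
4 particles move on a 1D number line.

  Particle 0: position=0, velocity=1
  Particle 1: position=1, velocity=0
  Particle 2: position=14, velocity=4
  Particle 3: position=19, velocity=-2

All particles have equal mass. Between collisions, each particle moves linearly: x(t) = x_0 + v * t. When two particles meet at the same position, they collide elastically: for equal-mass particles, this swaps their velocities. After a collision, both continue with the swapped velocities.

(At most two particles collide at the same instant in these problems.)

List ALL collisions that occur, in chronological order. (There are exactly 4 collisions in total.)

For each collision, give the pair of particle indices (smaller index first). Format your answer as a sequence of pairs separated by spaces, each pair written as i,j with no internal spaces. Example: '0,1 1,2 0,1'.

Answer: 2,3 0,1 1,2 0,1

Derivation:
Collision at t=5/6: particles 2 and 3 swap velocities; positions: p0=5/6 p1=1 p2=52/3 p3=52/3; velocities now: v0=1 v1=0 v2=-2 v3=4
Collision at t=1: particles 0 and 1 swap velocities; positions: p0=1 p1=1 p2=17 p3=18; velocities now: v0=0 v1=1 v2=-2 v3=4
Collision at t=19/3: particles 1 and 2 swap velocities; positions: p0=1 p1=19/3 p2=19/3 p3=118/3; velocities now: v0=0 v1=-2 v2=1 v3=4
Collision at t=9: particles 0 and 1 swap velocities; positions: p0=1 p1=1 p2=9 p3=50; velocities now: v0=-2 v1=0 v2=1 v3=4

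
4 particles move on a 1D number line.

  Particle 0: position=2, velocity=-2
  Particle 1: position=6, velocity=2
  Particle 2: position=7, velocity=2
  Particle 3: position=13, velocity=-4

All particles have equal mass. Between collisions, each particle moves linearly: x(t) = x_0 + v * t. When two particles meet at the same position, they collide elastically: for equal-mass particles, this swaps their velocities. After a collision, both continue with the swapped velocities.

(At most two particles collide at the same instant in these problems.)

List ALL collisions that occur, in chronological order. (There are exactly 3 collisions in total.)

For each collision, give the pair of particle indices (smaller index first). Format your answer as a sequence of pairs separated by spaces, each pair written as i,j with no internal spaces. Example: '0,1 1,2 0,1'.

Answer: 2,3 1,2 0,1

Derivation:
Collision at t=1: particles 2 and 3 swap velocities; positions: p0=0 p1=8 p2=9 p3=9; velocities now: v0=-2 v1=2 v2=-4 v3=2
Collision at t=7/6: particles 1 and 2 swap velocities; positions: p0=-1/3 p1=25/3 p2=25/3 p3=28/3; velocities now: v0=-2 v1=-4 v2=2 v3=2
Collision at t=11/2: particles 0 and 1 swap velocities; positions: p0=-9 p1=-9 p2=17 p3=18; velocities now: v0=-4 v1=-2 v2=2 v3=2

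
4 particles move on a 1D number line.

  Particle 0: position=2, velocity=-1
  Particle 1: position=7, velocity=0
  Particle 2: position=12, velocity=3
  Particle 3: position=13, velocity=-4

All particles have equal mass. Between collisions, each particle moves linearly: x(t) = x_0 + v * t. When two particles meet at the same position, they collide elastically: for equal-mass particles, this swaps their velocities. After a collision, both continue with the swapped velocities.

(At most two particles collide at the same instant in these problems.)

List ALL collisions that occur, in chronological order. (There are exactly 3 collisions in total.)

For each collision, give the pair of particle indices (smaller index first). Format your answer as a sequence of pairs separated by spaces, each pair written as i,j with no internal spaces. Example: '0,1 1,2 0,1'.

Answer: 2,3 1,2 0,1

Derivation:
Collision at t=1/7: particles 2 and 3 swap velocities; positions: p0=13/7 p1=7 p2=87/7 p3=87/7; velocities now: v0=-1 v1=0 v2=-4 v3=3
Collision at t=3/2: particles 1 and 2 swap velocities; positions: p0=1/2 p1=7 p2=7 p3=33/2; velocities now: v0=-1 v1=-4 v2=0 v3=3
Collision at t=11/3: particles 0 and 1 swap velocities; positions: p0=-5/3 p1=-5/3 p2=7 p3=23; velocities now: v0=-4 v1=-1 v2=0 v3=3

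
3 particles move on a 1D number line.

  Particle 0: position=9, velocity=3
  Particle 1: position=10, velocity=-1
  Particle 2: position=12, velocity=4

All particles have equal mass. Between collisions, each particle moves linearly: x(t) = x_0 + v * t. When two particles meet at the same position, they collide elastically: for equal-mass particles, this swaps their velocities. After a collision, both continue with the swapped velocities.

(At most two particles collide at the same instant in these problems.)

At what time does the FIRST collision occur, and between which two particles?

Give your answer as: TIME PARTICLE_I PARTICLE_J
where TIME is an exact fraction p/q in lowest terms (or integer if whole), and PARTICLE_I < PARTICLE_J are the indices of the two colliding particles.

Pair (0,1): pos 9,10 vel 3,-1 -> gap=1, closing at 4/unit, collide at t=1/4
Pair (1,2): pos 10,12 vel -1,4 -> not approaching (rel speed -5 <= 0)
Earliest collision: t=1/4 between 0 and 1

Answer: 1/4 0 1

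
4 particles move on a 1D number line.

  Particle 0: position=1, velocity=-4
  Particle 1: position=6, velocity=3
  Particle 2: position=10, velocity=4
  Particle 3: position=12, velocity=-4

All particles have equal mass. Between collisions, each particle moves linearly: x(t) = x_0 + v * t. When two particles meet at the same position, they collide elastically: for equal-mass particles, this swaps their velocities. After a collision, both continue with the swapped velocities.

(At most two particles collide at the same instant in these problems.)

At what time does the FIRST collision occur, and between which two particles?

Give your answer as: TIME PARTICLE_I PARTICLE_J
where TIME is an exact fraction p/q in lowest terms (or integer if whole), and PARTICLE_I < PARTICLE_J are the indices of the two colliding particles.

Answer: 1/4 2 3

Derivation:
Pair (0,1): pos 1,6 vel -4,3 -> not approaching (rel speed -7 <= 0)
Pair (1,2): pos 6,10 vel 3,4 -> not approaching (rel speed -1 <= 0)
Pair (2,3): pos 10,12 vel 4,-4 -> gap=2, closing at 8/unit, collide at t=1/4
Earliest collision: t=1/4 between 2 and 3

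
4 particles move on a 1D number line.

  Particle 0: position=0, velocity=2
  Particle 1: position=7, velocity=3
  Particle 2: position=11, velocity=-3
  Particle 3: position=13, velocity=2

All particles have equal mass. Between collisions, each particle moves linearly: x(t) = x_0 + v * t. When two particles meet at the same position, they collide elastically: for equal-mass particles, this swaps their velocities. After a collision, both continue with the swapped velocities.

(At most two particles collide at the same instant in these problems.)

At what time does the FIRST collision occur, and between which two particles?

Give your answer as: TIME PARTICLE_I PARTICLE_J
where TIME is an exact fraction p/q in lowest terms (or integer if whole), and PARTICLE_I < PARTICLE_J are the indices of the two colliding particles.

Pair (0,1): pos 0,7 vel 2,3 -> not approaching (rel speed -1 <= 0)
Pair (1,2): pos 7,11 vel 3,-3 -> gap=4, closing at 6/unit, collide at t=2/3
Pair (2,3): pos 11,13 vel -3,2 -> not approaching (rel speed -5 <= 0)
Earliest collision: t=2/3 between 1 and 2

Answer: 2/3 1 2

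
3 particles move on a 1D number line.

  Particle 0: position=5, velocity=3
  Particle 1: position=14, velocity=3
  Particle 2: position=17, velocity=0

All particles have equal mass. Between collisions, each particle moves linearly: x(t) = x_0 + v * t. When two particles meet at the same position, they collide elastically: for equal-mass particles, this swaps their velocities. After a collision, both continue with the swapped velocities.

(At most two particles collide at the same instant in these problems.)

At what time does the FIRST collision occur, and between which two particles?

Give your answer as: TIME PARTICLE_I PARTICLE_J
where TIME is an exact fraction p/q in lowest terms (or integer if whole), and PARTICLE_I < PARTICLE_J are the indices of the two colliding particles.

Answer: 1 1 2

Derivation:
Pair (0,1): pos 5,14 vel 3,3 -> not approaching (rel speed 0 <= 0)
Pair (1,2): pos 14,17 vel 3,0 -> gap=3, closing at 3/unit, collide at t=1
Earliest collision: t=1 between 1 and 2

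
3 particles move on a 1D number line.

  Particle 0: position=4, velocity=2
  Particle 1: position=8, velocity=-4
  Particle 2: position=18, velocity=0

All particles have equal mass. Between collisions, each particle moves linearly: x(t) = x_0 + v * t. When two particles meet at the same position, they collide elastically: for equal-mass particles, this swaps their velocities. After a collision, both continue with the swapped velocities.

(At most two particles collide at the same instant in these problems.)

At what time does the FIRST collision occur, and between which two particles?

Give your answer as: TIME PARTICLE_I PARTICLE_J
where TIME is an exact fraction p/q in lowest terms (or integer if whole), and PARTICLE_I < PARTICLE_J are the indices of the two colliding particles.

Answer: 2/3 0 1

Derivation:
Pair (0,1): pos 4,8 vel 2,-4 -> gap=4, closing at 6/unit, collide at t=2/3
Pair (1,2): pos 8,18 vel -4,0 -> not approaching (rel speed -4 <= 0)
Earliest collision: t=2/3 between 0 and 1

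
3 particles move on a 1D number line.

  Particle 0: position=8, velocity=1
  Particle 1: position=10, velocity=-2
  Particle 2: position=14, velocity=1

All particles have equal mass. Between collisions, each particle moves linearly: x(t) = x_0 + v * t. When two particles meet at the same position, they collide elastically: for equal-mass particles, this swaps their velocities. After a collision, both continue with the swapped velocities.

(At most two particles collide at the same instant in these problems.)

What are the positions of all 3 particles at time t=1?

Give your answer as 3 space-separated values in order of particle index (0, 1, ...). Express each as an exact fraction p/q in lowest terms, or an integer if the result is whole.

Answer: 8 9 15

Derivation:
Collision at t=2/3: particles 0 and 1 swap velocities; positions: p0=26/3 p1=26/3 p2=44/3; velocities now: v0=-2 v1=1 v2=1
Advance to t=1 (no further collisions before then); velocities: v0=-2 v1=1 v2=1; positions = 8 9 15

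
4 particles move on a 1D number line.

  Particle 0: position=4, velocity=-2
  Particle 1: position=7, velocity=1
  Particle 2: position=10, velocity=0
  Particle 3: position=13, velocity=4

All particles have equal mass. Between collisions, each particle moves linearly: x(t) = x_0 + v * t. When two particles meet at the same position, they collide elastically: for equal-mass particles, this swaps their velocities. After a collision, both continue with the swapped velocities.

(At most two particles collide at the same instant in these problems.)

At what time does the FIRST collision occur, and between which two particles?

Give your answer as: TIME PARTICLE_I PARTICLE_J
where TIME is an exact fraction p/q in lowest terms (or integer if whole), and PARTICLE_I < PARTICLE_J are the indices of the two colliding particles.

Answer: 3 1 2

Derivation:
Pair (0,1): pos 4,7 vel -2,1 -> not approaching (rel speed -3 <= 0)
Pair (1,2): pos 7,10 vel 1,0 -> gap=3, closing at 1/unit, collide at t=3
Pair (2,3): pos 10,13 vel 0,4 -> not approaching (rel speed -4 <= 0)
Earliest collision: t=3 between 1 and 2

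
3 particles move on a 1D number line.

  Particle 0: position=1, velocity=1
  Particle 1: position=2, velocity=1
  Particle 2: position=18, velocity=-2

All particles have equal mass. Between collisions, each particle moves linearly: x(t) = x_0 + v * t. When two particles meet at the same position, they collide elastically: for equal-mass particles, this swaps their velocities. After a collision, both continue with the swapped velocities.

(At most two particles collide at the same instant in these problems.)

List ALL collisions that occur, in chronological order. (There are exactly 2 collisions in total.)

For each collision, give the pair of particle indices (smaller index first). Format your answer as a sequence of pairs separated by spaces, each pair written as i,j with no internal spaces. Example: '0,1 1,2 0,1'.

Collision at t=16/3: particles 1 and 2 swap velocities; positions: p0=19/3 p1=22/3 p2=22/3; velocities now: v0=1 v1=-2 v2=1
Collision at t=17/3: particles 0 and 1 swap velocities; positions: p0=20/3 p1=20/3 p2=23/3; velocities now: v0=-2 v1=1 v2=1

Answer: 1,2 0,1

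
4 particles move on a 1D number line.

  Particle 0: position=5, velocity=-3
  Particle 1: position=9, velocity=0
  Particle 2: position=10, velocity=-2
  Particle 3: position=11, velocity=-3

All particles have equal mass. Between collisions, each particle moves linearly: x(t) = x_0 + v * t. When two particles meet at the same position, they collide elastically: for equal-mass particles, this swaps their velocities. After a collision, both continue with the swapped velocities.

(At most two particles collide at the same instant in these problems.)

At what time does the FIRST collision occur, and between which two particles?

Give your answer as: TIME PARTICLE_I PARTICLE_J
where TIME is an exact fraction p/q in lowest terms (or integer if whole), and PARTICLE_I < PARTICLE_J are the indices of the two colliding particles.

Pair (0,1): pos 5,9 vel -3,0 -> not approaching (rel speed -3 <= 0)
Pair (1,2): pos 9,10 vel 0,-2 -> gap=1, closing at 2/unit, collide at t=1/2
Pair (2,3): pos 10,11 vel -2,-3 -> gap=1, closing at 1/unit, collide at t=1
Earliest collision: t=1/2 between 1 and 2

Answer: 1/2 1 2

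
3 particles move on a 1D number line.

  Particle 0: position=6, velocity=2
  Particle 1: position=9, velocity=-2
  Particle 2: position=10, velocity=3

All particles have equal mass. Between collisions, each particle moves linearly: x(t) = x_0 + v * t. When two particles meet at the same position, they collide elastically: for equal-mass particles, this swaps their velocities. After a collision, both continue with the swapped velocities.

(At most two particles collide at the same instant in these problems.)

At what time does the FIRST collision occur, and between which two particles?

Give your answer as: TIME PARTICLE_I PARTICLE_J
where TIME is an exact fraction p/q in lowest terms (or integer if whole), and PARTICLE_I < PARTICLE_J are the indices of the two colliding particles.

Answer: 3/4 0 1

Derivation:
Pair (0,1): pos 6,9 vel 2,-2 -> gap=3, closing at 4/unit, collide at t=3/4
Pair (1,2): pos 9,10 vel -2,3 -> not approaching (rel speed -5 <= 0)
Earliest collision: t=3/4 between 0 and 1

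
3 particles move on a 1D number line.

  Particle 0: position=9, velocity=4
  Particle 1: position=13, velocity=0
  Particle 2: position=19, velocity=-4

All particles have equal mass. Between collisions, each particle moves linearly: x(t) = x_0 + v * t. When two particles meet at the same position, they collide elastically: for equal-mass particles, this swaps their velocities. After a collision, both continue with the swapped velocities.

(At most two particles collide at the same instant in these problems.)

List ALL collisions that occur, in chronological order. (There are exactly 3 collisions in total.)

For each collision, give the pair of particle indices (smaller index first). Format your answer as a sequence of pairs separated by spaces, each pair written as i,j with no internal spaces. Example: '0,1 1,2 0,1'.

Collision at t=1: particles 0 and 1 swap velocities; positions: p0=13 p1=13 p2=15; velocities now: v0=0 v1=4 v2=-4
Collision at t=5/4: particles 1 and 2 swap velocities; positions: p0=13 p1=14 p2=14; velocities now: v0=0 v1=-4 v2=4
Collision at t=3/2: particles 0 and 1 swap velocities; positions: p0=13 p1=13 p2=15; velocities now: v0=-4 v1=0 v2=4

Answer: 0,1 1,2 0,1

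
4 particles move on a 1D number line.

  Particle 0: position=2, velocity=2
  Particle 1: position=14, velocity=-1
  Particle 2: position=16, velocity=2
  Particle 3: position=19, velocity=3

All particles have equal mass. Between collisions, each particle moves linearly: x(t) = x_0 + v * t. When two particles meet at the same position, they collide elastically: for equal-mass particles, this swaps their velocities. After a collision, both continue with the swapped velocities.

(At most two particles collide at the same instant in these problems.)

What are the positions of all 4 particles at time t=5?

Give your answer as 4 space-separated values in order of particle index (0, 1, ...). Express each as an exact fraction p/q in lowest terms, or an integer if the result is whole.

Answer: 9 12 26 34

Derivation:
Collision at t=4: particles 0 and 1 swap velocities; positions: p0=10 p1=10 p2=24 p3=31; velocities now: v0=-1 v1=2 v2=2 v3=3
Advance to t=5 (no further collisions before then); velocities: v0=-1 v1=2 v2=2 v3=3; positions = 9 12 26 34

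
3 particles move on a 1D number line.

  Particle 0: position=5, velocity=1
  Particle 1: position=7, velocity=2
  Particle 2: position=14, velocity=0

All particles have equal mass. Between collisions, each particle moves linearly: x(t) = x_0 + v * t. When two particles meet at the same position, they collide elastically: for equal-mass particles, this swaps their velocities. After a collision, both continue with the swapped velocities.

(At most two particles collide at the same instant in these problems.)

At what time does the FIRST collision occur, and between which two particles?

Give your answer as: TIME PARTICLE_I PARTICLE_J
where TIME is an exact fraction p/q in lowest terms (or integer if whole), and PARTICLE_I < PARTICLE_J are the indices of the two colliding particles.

Pair (0,1): pos 5,7 vel 1,2 -> not approaching (rel speed -1 <= 0)
Pair (1,2): pos 7,14 vel 2,0 -> gap=7, closing at 2/unit, collide at t=7/2
Earliest collision: t=7/2 between 1 and 2

Answer: 7/2 1 2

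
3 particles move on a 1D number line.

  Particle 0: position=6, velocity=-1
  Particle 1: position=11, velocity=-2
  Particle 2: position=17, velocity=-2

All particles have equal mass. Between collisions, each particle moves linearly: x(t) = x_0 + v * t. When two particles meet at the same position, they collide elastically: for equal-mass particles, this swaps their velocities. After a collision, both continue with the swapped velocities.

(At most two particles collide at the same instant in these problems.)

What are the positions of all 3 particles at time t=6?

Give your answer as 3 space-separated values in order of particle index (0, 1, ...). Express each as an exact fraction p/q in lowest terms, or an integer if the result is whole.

Collision at t=5: particles 0 and 1 swap velocities; positions: p0=1 p1=1 p2=7; velocities now: v0=-2 v1=-1 v2=-2
Advance to t=6 (no further collisions before then); velocities: v0=-2 v1=-1 v2=-2; positions = -1 0 5

Answer: -1 0 5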